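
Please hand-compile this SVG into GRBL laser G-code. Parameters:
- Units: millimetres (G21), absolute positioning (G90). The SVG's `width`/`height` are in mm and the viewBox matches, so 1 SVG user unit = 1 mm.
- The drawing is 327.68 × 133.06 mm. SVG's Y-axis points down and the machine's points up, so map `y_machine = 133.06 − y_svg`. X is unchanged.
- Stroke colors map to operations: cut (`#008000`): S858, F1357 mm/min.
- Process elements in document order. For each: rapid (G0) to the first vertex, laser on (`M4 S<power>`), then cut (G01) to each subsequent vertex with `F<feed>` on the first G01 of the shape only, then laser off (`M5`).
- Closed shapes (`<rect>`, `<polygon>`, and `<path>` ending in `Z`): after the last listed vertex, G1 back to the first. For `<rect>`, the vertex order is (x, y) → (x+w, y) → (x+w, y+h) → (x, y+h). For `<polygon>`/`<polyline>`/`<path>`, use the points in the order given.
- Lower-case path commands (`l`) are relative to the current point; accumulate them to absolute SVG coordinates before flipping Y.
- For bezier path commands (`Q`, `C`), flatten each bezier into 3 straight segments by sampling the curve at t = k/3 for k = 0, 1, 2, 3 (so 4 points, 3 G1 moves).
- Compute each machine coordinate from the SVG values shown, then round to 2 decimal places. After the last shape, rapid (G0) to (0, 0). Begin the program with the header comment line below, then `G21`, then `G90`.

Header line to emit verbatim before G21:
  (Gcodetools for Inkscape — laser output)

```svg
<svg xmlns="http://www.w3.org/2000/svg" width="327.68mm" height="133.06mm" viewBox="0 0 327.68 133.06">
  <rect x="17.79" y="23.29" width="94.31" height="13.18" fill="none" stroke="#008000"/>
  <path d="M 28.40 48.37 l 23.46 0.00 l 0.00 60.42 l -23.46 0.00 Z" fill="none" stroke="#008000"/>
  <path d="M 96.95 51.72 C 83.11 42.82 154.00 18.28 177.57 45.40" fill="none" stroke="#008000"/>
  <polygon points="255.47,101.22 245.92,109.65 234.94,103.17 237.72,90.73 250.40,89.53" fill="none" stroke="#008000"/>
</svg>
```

1 u = 1 mm; y_m = 133.06 − y.

[1] `<rect>` rectangle, #008000→cut S858 F1357: (17.79,109.77) → (112.10,109.77) → (112.10,96.59) → (17.79,96.59) → (17.79,109.77) (closed)

[2] `<path>` rectangle, #008000→cut S858 F1357: (28.40,84.69) → (51.86,84.69) → (51.86,24.27) → (28.40,24.27) → (28.40,84.69) (closed)

[3] `<path>` cubic bezier, #008000→cut S858 F1357: (96.95,81.34) → (106.46,92.96) → (143.12,100.05) → (177.57,87.66)

[4] `<polygon>` regular polygon, #008000→cut S858 F1357: (255.47,31.84) → (245.92,23.41) → (234.94,29.89) → (237.72,42.33) → (250.40,43.53) → (255.47,31.84) (closed)

(Gcodetools for Inkscape — laser output)
G21
G90
G0 X17.79 Y109.77
M4 S858
G01 X112.10 Y109.77 F1357
G01 X112.10 Y96.59
G01 X17.79 Y96.59
G01 X17.79 Y109.77
M5
G0 X28.40 Y84.69
M4 S858
G01 X51.86 Y84.69 F1357
G01 X51.86 Y24.27
G01 X28.40 Y24.27
G01 X28.40 Y84.69
M5
G0 X96.95 Y81.34
M4 S858
G01 X106.46 Y92.96 F1357
G01 X143.12 Y100.05
G01 X177.57 Y87.66
M5
G0 X255.47 Y31.84
M4 S858
G01 X245.92 Y23.41 F1357
G01 X234.94 Y29.89
G01 X237.72 Y42.33
G01 X250.40 Y43.53
G01 X255.47 Y31.84
M5
G0 X0.00 Y0.00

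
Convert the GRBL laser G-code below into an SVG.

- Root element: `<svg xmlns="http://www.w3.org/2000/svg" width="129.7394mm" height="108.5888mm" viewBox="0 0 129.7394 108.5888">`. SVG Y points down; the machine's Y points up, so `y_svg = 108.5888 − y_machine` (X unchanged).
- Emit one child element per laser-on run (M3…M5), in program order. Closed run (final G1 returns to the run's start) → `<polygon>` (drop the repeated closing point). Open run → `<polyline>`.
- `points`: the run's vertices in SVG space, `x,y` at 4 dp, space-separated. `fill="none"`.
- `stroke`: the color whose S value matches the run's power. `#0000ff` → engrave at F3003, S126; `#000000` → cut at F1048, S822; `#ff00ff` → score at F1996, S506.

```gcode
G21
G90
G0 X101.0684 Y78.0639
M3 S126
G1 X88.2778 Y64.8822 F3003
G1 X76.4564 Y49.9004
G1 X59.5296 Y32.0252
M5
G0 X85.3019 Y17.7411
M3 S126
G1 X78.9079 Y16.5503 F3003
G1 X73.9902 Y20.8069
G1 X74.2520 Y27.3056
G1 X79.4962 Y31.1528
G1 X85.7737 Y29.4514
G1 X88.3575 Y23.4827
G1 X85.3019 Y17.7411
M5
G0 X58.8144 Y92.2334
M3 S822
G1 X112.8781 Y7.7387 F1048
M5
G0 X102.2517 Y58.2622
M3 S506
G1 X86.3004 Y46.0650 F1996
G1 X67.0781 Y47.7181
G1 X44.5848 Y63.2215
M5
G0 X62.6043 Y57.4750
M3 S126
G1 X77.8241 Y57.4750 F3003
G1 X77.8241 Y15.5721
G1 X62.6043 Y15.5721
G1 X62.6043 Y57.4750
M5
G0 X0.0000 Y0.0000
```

<svg xmlns="http://www.w3.org/2000/svg" width="129.7394mm" height="108.5888mm" viewBox="0 0 129.7394 108.5888">
  <polyline points="101.0684,30.5249 88.2778,43.7066 76.4564,58.6884 59.5296,76.5636" fill="none" stroke="#0000ff"/>
  <polygon points="85.3019,90.8477 78.9079,92.0385 73.9902,87.7819 74.2520,81.2832 79.4962,77.4360 85.7737,79.1374 88.3575,85.1061" fill="none" stroke="#0000ff"/>
  <polyline points="58.8144,16.3554 112.8781,100.8501" fill="none" stroke="#000000"/>
  <polyline points="102.2517,50.3266 86.3004,62.5238 67.0781,60.8707 44.5848,45.3673" fill="none" stroke="#ff00ff"/>
  <polygon points="62.6043,51.1138 77.8241,51.1138 77.8241,93.0167 62.6043,93.0167" fill="none" stroke="#0000ff"/>
</svg>

Machine Y-up, SVG Y-down with viewBox height 108.5888, so y_svg = 108.5888 − y_machine; X carries over.

Run 1: S126 ⇒ engrave layer `#0000ff`. The run is open, so emit a `<polyline>` with points (Y-flipped): 101.0684,30.5249 88.2778,43.7066 76.4564,58.6884 59.5296,76.5636.

Run 2: the run's S126 means `#0000ff` (engrave). The run returns to its start, so emit a `<polygon>` with points (Y-flipped): 85.3019,90.8477 78.9079,92.0385 73.9902,87.7819 74.2520,81.2832 79.4962,77.4360 85.7737,79.1374 88.3575,85.1061.

Run 3: S822 ⇒ cut layer `#000000`. The run is open, so emit a `<polyline>` with points (Y-flipped): 58.8144,16.3554 112.8781,100.8501.

Run 4: the run's S506 means `#ff00ff` (score). The run is open, so emit a `<polyline>` with points (Y-flipped): 102.2517,50.3266 86.3004,62.5238 67.0781,60.8707 44.5848,45.3673.

Run 5: the run's S126 means `#0000ff` (engrave). The run returns to its start, so emit a `<polygon>` with points (Y-flipped): 62.6043,51.1138 77.8241,51.1138 77.8241,93.0167 62.6043,93.0167.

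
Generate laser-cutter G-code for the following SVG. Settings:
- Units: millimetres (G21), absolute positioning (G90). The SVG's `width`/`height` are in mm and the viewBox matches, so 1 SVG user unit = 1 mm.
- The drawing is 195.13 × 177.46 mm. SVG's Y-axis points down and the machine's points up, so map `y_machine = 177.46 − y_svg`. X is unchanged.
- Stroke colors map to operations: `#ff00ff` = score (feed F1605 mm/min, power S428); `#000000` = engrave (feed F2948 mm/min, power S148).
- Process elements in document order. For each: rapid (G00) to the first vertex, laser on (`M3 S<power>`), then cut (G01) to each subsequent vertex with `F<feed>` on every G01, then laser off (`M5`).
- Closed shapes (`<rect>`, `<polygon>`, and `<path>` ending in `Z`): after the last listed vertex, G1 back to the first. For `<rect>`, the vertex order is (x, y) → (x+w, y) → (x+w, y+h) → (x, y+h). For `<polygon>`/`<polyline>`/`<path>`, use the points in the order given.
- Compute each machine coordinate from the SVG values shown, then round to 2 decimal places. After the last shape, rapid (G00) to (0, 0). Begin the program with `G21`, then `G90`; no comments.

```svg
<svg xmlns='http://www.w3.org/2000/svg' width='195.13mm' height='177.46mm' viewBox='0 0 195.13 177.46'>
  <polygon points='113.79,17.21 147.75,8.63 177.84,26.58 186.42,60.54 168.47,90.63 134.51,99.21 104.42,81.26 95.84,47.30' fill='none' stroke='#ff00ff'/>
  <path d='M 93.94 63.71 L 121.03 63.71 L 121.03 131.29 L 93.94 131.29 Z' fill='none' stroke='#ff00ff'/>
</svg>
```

1 u = 1 mm; y_m = 177.46 − y.

[1] `<polygon>` regular polygon, #ff00ff→score S428 F1605: (113.79,160.25) → (147.75,168.83) → (177.84,150.88) → (186.42,116.92) → (168.47,86.83) → (134.51,78.25) → (104.42,96.20) → (95.84,130.16) → (113.79,160.25) (closed)

[2] `<path>` rectangle, #ff00ff→score S428 F1605: (93.94,113.75) → (121.03,113.75) → (121.03,46.17) → (93.94,46.17) → (93.94,113.75) (closed)

G21
G90
G00 X113.79 Y160.25
M3 S428
G01 X147.75 Y168.83 F1605
G01 X177.84 Y150.88 F1605
G01 X186.42 Y116.92 F1605
G01 X168.47 Y86.83 F1605
G01 X134.51 Y78.25 F1605
G01 X104.42 Y96.20 F1605
G01 X95.84 Y130.16 F1605
G01 X113.79 Y160.25 F1605
M5
G00 X93.94 Y113.75
M3 S428
G01 X121.03 Y113.75 F1605
G01 X121.03 Y46.17 F1605
G01 X93.94 Y46.17 F1605
G01 X93.94 Y113.75 F1605
M5
G00 X0.00 Y0.00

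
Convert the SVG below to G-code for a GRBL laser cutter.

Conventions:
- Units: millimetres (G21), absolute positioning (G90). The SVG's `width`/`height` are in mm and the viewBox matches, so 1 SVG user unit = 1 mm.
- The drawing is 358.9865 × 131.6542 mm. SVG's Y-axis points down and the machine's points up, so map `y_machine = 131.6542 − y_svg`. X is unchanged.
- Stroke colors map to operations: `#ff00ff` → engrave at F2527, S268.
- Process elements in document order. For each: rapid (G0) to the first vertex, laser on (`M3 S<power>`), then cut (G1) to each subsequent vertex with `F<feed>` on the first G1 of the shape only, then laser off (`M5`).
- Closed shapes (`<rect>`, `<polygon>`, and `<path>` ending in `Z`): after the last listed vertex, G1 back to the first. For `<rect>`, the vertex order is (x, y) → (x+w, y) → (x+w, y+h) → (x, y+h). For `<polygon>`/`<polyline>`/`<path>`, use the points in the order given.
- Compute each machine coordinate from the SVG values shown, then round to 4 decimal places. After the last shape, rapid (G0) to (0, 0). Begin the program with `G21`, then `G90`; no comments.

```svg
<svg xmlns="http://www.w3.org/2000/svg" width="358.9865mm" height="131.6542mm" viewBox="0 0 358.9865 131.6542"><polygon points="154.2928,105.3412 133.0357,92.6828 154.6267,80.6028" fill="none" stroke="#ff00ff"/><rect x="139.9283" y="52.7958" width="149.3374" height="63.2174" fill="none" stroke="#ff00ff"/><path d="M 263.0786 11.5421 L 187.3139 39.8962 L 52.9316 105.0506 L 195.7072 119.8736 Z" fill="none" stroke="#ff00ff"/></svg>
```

Since the viewBox matches the mm dimensions, user units are millimetres directly. The only transform is the Y-flip y_m = 131.6542 − y_svg.

Shape 1 is a regular polygon drawn with `<polygon>`. Its stroke #ff00ff means engrave at S268, F2527. After flipping Y the toolpath is (154.2928,26.3130) → (133.0357,38.9714) → (154.6267,51.0514) → (154.2928,26.3130), returning to the start.

Shape 2 is a rectangle drawn with `<rect>`. Its stroke #ff00ff means engrave at S268, F2527. After flipping Y the toolpath is (139.9283,78.8584) → (289.2657,78.8584) → (289.2657,15.6410) → (139.9283,15.6410) → (139.9283,78.8584), returning to the start.

Shape 3 is a closed polygon drawn with `<path>`. Its stroke #ff00ff means engrave at S268, F2527. After flipping Y the toolpath is (263.0786,120.1121) → (187.3139,91.7580) → (52.9316,26.6036) → (195.7072,11.7806) → (263.0786,120.1121), returning to the start.

G21
G90
G0 X154.2928 Y26.3130
M3 S268
G1 X133.0357 Y38.9714 F2527
G1 X154.6267 Y51.0514
G1 X154.2928 Y26.3130
M5
G0 X139.9283 Y78.8584
M3 S268
G1 X289.2657 Y78.8584 F2527
G1 X289.2657 Y15.6410
G1 X139.9283 Y15.6410
G1 X139.9283 Y78.8584
M5
G0 X263.0786 Y120.1121
M3 S268
G1 X187.3139 Y91.7580 F2527
G1 X52.9316 Y26.6036
G1 X195.7072 Y11.7806
G1 X263.0786 Y120.1121
M5
G0 X0.0000 Y0.0000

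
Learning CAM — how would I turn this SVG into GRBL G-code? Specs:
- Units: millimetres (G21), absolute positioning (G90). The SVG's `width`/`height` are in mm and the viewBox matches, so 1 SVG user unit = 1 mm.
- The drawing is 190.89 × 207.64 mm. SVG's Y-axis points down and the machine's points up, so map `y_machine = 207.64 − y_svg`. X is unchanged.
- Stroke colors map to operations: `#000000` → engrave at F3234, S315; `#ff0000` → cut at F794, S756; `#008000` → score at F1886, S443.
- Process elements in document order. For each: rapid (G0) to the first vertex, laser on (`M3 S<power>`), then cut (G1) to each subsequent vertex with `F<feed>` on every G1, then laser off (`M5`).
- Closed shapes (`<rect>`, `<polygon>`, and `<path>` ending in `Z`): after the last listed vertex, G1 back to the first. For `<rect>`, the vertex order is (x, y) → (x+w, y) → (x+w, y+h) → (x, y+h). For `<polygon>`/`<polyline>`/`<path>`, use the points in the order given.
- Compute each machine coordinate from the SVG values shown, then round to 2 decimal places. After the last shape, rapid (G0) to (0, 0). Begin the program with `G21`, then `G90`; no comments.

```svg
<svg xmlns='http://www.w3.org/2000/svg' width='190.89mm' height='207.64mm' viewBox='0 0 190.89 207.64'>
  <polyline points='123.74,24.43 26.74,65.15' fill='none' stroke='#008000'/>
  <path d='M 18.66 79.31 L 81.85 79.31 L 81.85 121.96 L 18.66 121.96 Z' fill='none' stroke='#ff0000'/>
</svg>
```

G21
G90
G0 X123.74 Y183.21
M3 S443
G1 X26.74 Y142.49 F1886
M5
G0 X18.66 Y128.33
M3 S756
G1 X81.85 Y128.33 F794
G1 X81.85 Y85.68 F794
G1 X18.66 Y85.68 F794
G1 X18.66 Y128.33 F794
M5
G0 X0.00 Y0.00

1 u = 1 mm; y_m = 207.64 − y.

[1] `<polyline>` line segment, #008000→score S443 F1886: (123.74,183.21) → (26.74,142.49)

[2] `<path>` rectangle, #ff0000→cut S756 F794: (18.66,128.33) → (81.85,128.33) → (81.85,85.68) → (18.66,85.68) → (18.66,128.33) (closed)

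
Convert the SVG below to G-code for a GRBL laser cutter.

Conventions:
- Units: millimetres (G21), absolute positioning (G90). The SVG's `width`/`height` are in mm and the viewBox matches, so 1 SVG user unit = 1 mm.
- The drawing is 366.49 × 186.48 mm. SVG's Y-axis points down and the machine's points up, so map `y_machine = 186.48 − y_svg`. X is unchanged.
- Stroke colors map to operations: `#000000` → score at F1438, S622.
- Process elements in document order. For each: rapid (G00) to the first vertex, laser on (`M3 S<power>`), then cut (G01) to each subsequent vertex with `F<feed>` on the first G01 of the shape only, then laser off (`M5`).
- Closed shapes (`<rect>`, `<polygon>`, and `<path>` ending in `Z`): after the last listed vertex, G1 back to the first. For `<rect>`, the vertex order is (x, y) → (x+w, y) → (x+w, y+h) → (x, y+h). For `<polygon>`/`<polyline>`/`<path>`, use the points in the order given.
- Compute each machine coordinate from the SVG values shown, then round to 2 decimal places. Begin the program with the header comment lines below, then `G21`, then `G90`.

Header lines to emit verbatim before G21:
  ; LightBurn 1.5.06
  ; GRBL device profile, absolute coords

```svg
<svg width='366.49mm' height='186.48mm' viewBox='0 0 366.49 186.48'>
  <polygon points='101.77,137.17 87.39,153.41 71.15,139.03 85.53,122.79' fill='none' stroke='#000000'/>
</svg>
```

viewBox `0 0 366.49 186.48` with mm width/height → 1 unit = 1 mm. Flip: y_m = 186.48 − y_svg.

**Shape 1** — `<polygon>` regular polygon, stroke `#000000` → score (S622, F1438). Machine vertices: (101.77,49.31) → (87.39,33.07) → (71.15,47.45) → (85.53,63.69) → (101.77,49.31). Closed: final G1 returns to the first vertex.

; LightBurn 1.5.06
; GRBL device profile, absolute coords
G21
G90
G00 X101.77 Y49.31
M3 S622
G01 X87.39 Y33.07 F1438
G01 X71.15 Y47.45
G01 X85.53 Y63.69
G01 X101.77 Y49.31
M5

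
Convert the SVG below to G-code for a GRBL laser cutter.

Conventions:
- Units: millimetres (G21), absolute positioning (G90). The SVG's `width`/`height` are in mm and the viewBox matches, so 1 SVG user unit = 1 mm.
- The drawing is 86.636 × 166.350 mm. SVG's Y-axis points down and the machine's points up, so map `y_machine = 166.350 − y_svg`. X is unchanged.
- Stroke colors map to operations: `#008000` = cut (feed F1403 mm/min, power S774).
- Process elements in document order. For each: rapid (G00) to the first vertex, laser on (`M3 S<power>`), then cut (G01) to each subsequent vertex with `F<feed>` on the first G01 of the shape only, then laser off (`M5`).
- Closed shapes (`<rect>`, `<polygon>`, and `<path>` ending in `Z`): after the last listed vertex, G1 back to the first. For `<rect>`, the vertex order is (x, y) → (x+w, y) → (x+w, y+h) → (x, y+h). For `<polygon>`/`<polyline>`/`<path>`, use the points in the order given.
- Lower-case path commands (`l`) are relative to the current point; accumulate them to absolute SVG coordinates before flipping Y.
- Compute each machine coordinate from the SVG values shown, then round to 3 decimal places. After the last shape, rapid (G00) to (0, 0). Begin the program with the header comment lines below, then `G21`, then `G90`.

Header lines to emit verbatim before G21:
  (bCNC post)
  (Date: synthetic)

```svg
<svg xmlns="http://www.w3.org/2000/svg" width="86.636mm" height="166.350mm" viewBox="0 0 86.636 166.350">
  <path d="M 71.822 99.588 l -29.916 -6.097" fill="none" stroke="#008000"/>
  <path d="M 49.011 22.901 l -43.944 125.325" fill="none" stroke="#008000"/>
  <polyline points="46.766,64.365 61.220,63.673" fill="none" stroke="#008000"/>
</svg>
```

(bCNC post)
(Date: synthetic)
G21
G90
G00 X71.822 Y66.762
M3 S774
G01 X41.906 Y72.859 F1403
M5
G00 X49.011 Y143.449
M3 S774
G01 X5.067 Y18.124 F1403
M5
G00 X46.766 Y101.985
M3 S774
G01 X61.220 Y102.677 F1403
M5
G00 X0.000 Y0.000

Since the viewBox matches the mm dimensions, user units are millimetres directly. The only transform is the Y-flip y_m = 166.350 − y_svg.

Shape 1 is a line segment drawn with `<path>`. Its stroke #008000 means cut at S774, F1403. After flipping Y the toolpath is (71.822,66.762) → (41.906,72.859).

Shape 2 is a line segment drawn with `<path>`. Its stroke #008000 means cut at S774, F1403. After flipping Y the toolpath is (49.011,143.449) → (5.067,18.124).

Shape 3 is a line segment drawn with `<polyline>`. Its stroke #008000 means cut at S774, F1403. After flipping Y the toolpath is (46.766,101.985) → (61.220,102.677).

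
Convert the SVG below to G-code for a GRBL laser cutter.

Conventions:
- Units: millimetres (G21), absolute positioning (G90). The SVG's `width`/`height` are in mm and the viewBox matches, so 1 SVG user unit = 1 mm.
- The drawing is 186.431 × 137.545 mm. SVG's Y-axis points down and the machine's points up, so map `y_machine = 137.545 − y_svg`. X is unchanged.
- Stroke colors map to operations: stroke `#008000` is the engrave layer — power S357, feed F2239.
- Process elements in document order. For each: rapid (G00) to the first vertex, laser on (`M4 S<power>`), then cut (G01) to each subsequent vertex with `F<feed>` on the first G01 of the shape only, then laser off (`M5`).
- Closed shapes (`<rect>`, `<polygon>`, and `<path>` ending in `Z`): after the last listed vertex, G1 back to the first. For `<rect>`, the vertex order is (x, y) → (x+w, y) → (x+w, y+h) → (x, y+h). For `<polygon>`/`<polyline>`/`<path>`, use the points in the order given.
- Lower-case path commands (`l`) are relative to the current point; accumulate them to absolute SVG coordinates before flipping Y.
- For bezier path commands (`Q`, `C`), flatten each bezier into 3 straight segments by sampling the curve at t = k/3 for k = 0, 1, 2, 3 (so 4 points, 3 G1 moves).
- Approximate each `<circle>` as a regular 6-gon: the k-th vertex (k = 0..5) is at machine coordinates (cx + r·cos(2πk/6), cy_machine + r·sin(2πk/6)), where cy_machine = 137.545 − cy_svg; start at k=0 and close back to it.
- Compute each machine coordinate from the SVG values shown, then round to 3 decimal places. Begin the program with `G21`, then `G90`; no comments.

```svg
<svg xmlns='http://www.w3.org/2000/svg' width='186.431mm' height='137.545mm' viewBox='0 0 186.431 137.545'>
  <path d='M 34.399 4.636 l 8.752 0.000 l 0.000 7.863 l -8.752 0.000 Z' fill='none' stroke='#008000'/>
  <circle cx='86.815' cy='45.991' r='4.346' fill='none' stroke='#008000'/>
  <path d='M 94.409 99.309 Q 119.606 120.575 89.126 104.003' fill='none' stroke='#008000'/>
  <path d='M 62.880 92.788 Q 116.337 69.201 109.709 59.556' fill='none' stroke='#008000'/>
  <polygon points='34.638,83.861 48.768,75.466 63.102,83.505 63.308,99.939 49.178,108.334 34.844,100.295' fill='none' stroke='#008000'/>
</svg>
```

G21
G90
G00 X34.399 Y132.909
M4 S357
G01 X43.151 Y132.909 F2239
G01 X43.151 Y125.046
G01 X34.399 Y125.046
G01 X34.399 Y132.909
M5
G00 X91.161 Y91.554
M4 S357
G01 X88.988 Y95.318 F2239
G01 X84.642 Y95.318
G01 X82.469 Y91.554
G01 X84.642 Y87.790
G01 X88.988 Y87.790
G01 X91.161 Y91.554
M5
G00 X94.409 Y38.236
M4 S357
G01 X105.021 Y28.263 F2239
G01 X103.260 Y26.698
G01 X89.126 Y33.542
M5
G00 X62.880 Y44.757
M4 S357
G01 X91.842 Y58.933 F2239
G01 X107.452 Y70.010
G01 X109.709 Y77.989
M5
G00 X34.638 Y53.684
M4 S357
G01 X48.768 Y62.079 F2239
G01 X63.102 Y54.040
G01 X63.308 Y37.606
G01 X49.178 Y29.211
G01 X34.844 Y37.250
G01 X34.638 Y53.684
M5

1 u = 1 mm; y_m = 137.545 − y.

[1] `<path>` rectangle, #008000→engrave S357 F2239: (34.399,132.909) → (43.151,132.909) → (43.151,125.046) → (34.399,125.046) → (34.399,132.909) (closed)

[2] `<circle>` circle, #008000→engrave S357 F2239: (91.161,91.554) → (88.988,95.318) → (84.642,95.318) → (82.469,91.554) → (84.642,87.790) → (88.988,87.790) → (91.161,91.554) (closed)

[3] `<path>` quadratic bezier, #008000→engrave S357 F2239: (94.409,38.236) → (105.021,28.263) → (103.260,26.698) → (89.126,33.542)

[4] `<path>` quadratic bezier, #008000→engrave S357 F2239: (62.880,44.757) → (91.842,58.933) → (107.452,70.010) → (109.709,77.989)

[5] `<polygon>` regular polygon, #008000→engrave S357 F2239: (34.638,53.684) → (48.768,62.079) → (63.102,54.040) → (63.308,37.606) → (49.178,29.211) → (34.844,37.250) → (34.638,53.684) (closed)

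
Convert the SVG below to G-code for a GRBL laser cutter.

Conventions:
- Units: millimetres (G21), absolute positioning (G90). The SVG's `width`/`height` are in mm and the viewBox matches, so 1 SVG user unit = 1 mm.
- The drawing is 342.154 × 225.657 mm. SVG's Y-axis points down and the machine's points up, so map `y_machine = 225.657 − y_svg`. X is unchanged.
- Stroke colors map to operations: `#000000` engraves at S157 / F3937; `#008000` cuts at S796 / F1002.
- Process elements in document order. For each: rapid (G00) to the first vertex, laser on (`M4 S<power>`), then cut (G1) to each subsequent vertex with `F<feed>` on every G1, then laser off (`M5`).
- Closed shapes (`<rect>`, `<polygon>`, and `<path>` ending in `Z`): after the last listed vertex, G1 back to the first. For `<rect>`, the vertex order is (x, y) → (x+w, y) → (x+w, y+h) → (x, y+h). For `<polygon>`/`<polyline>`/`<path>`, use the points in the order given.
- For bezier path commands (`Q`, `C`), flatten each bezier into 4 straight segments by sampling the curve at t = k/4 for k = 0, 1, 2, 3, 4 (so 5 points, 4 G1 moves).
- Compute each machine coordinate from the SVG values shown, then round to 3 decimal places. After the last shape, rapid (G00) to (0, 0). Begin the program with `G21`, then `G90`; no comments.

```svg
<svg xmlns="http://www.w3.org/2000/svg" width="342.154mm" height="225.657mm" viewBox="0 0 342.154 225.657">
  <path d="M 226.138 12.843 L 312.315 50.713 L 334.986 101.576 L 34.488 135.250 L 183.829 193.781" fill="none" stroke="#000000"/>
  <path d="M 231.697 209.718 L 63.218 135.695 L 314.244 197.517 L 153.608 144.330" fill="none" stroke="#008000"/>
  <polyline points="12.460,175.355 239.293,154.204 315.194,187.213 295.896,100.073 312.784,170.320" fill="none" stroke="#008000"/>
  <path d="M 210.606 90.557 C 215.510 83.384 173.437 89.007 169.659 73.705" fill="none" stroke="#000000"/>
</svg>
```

G21
G90
G00 X226.138 Y212.814
M4 S157
G1 X312.315 Y174.944 F3937
G1 X334.986 Y124.081 F3937
G1 X34.488 Y90.407 F3937
G1 X183.829 Y31.876 F3937
M5
G00 X231.697 Y15.939
M4 S796
G1 X63.218 Y89.962 F1002
G1 X314.244 Y28.140 F1002
G1 X153.608 Y81.327 F1002
M5
G00 X12.460 Y50.302
M4 S796
G1 X239.293 Y71.453 F1002
G1 X315.194 Y38.444 F1002
G1 X295.896 Y125.584 F1002
G1 X312.784 Y55.337 F1002
M5
G00 X210.606 Y135.100
M4 S157
G1 X206.808 Y138.607 F3937
G1 X193.388 Y140.478 F3937
G1 X178.340 Y143.872 F3937
G1 X169.659 Y151.952 F3937
M5
G00 X0.000 Y0.000

1 u = 1 mm; y_m = 225.657 − y.

[1] `<path>` open polyline, #000000→engrave S157 F3937: (226.138,212.814) → (312.315,174.944) → (334.986,124.081) → (34.488,90.407) → (183.829,31.876)

[2] `<path>` open polyline, #008000→cut S796 F1002: (231.697,15.939) → (63.218,89.962) → (314.244,28.140) → (153.608,81.327)

[3] `<polyline>` open polyline, #008000→cut S796 F1002: (12.460,50.302) → (239.293,71.453) → (315.194,38.444) → (295.896,125.584) → (312.784,55.337)

[4] `<path>` cubic bezier, #000000→engrave S157 F3937: (210.606,135.100) → (206.808,138.607) → (193.388,140.478) → (178.340,143.872) → (169.659,151.952)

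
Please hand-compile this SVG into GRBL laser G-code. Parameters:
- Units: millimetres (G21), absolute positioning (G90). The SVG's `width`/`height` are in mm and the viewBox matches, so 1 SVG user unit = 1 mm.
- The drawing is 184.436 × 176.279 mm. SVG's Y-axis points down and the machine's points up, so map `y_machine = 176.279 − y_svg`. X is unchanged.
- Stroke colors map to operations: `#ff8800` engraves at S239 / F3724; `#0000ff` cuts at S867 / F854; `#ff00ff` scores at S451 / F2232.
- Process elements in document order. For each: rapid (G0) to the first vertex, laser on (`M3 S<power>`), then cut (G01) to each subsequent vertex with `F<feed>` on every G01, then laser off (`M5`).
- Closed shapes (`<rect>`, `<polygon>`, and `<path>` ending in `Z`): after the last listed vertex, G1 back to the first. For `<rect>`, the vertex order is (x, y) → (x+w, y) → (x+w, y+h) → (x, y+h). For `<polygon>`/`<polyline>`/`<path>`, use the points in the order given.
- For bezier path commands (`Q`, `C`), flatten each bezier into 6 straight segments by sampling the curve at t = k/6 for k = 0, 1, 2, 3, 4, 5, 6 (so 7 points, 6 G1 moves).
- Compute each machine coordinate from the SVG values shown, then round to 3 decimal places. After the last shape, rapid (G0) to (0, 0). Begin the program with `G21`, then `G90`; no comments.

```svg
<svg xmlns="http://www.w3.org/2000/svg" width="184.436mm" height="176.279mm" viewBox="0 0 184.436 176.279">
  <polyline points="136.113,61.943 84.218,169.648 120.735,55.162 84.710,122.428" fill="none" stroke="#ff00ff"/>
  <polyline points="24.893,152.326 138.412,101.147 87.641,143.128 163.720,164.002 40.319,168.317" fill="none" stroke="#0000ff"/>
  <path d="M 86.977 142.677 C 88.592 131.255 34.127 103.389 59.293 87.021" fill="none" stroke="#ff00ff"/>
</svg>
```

1 u = 1 mm; y_m = 176.279 − y.

[1] `<polyline>` open polyline, #ff00ff→score S451 F2232: (136.113,114.336) → (84.218,6.631) → (120.735,121.117) → (84.710,53.851)

[2] `<polyline>` open polyline, #0000ff→cut S867 F854: (24.893,23.953) → (138.412,75.132) → (87.641,33.151) → (163.720,12.277) → (40.319,7.962)

[3] `<path>` cubic bezier, #ff00ff→score S451 F2232: (86.977,33.602) → (83.739,40.554) → (74.925,49.470) → (64.303,59.575) → (55.644,70.092) → (52.718,80.245) → (59.293,89.258)

G21
G90
G0 X136.113 Y114.336
M3 S451
G01 X84.218 Y6.631 F2232
G01 X120.735 Y121.117 F2232
G01 X84.710 Y53.851 F2232
M5
G0 X24.893 Y23.953
M3 S867
G01 X138.412 Y75.132 F854
G01 X87.641 Y33.151 F854
G01 X163.720 Y12.277 F854
G01 X40.319 Y7.962 F854
M5
G0 X86.977 Y33.602
M3 S451
G01 X83.739 Y40.554 F2232
G01 X74.925 Y49.470 F2232
G01 X64.303 Y59.575 F2232
G01 X55.644 Y70.092 F2232
G01 X52.718 Y80.245 F2232
G01 X59.293 Y89.258 F2232
M5
G0 X0.000 Y0.000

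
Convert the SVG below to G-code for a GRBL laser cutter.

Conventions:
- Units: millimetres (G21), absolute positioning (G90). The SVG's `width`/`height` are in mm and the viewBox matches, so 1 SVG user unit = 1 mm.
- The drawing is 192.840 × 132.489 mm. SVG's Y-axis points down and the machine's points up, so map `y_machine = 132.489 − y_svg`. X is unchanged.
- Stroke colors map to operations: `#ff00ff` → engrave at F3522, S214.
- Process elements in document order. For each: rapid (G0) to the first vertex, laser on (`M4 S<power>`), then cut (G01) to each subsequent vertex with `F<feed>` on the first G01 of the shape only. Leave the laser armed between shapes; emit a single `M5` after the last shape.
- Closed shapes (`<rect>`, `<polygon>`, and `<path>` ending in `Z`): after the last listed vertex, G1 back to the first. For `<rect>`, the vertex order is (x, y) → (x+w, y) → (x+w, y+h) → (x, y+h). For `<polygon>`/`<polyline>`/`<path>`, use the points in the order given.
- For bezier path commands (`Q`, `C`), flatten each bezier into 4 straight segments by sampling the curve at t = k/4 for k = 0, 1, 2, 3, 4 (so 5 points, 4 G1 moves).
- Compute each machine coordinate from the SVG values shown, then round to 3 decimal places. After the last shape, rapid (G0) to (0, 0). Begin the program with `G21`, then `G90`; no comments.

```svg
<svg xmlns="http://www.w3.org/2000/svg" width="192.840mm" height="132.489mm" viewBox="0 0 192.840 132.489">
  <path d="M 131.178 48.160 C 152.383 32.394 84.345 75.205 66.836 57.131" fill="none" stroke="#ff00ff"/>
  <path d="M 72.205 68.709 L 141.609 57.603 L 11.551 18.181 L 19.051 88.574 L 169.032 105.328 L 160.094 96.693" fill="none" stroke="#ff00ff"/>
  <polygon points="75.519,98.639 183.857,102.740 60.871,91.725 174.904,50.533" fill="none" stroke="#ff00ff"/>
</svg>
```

viewBox `0 0 192.840 132.489` with mm width/height → 1 unit = 1 mm. Flip: y_m = 132.489 − y_svg.

**Shape 1** — `<path>` cubic bezier, stroke `#ff00ff` → engrave (S214, F3522). Control points (SVG): P0=(131.178,48.160), P1=(152.383,32.394), P2=(84.345,75.205), P3=(66.836,57.131); sampled at t=k/4. Machine vertices: (131.178,84.329) → (132.533,87.037) → (113.525,78.978) → (87.258,71.352) → (66.836,75.358). Open path.

**Shape 2** — `<path>` open polyline, stroke `#ff00ff` → engrave (S214, F3522). Machine vertices: (72.205,63.780) → (141.609,74.886) → (11.551,114.308) → (19.051,43.915) → (169.032,27.161) → (160.094,35.796). Open path.

**Shape 3** — `<polygon>` closed polygon, stroke `#ff00ff` → engrave (S214, F3522). Machine vertices: (75.519,33.850) → (183.857,29.749) → (60.871,40.764) → (174.904,81.956) → (75.519,33.850). Closed: final G1 returns to the first vertex.

G21
G90
G0 X131.178 Y84.329
M4 S214
G01 X132.533 Y87.037 F3522
G01 X113.525 Y78.978
G01 X87.258 Y71.352
G01 X66.836 Y75.358
G0 X72.205 Y63.780
M4 S214
G01 X141.609 Y74.886 F3522
G01 X11.551 Y114.308
G01 X19.051 Y43.915
G01 X169.032 Y27.161
G01 X160.094 Y35.796
G0 X75.519 Y33.850
M4 S214
G01 X183.857 Y29.749 F3522
G01 X60.871 Y40.764
G01 X174.904 Y81.956
G01 X75.519 Y33.850
M5
G0 X0.000 Y0.000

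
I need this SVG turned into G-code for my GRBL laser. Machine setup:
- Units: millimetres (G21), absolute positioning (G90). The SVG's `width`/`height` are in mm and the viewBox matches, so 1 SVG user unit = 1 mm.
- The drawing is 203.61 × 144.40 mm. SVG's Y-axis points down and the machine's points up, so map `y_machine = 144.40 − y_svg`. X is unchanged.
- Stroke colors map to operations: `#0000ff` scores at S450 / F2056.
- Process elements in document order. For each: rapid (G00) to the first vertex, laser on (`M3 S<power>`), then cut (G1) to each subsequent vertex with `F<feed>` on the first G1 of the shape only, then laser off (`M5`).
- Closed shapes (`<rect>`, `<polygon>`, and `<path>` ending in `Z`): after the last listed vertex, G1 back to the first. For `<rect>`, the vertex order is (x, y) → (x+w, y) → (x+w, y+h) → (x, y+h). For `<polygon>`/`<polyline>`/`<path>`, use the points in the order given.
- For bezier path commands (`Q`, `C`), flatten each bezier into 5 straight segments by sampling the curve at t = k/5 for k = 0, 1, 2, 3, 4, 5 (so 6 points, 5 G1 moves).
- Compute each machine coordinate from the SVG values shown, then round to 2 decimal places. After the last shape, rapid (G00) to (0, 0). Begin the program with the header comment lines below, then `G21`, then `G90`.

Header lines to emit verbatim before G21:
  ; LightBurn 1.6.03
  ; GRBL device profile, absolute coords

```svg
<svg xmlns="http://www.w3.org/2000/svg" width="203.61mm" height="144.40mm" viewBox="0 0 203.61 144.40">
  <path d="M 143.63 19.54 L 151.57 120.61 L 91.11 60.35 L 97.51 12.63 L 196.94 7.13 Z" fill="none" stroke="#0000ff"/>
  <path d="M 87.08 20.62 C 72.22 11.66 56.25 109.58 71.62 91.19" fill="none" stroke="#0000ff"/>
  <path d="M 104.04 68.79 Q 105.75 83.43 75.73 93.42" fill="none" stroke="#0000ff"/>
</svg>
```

; LightBurn 1.6.03
; GRBL device profile, absolute coords
G21
G90
G00 X143.63 Y124.86
M3 S450
G1 X151.57 Y23.79 F2056
G1 X91.11 Y84.05
G1 X97.51 Y131.77
G1 X196.94 Y137.27
G1 X143.63 Y124.86
M5
G00 X87.08 Y123.78
M3 S450
G1 X78.29 Y118.12 F2056
G1 X70.79 Y97.51
G1 X66.14 Y72.69
G1 X65.90 Y54.35
G1 X71.62 Y53.21
M5
G00 X104.04 Y75.61
M3 S450
G1 X103.45 Y69.94 F2056
G1 X100.33 Y64.64
G1 X94.67 Y59.72
G1 X86.47 Y55.16
G1 X75.73 Y50.98
M5
G00 X0.00 Y0.00

viewBox `0 0 203.61 144.40` with mm width/height → 1 unit = 1 mm. Flip: y_m = 144.40 − y_svg.

**Shape 1** — `<path>` closed polygon, stroke `#0000ff` → score (S450, F2056). Machine vertices: (143.63,124.86) → (151.57,23.79) → (91.11,84.05) → (97.51,131.77) → (196.94,137.27) → (143.63,124.86). Closed: final G1 returns to the first vertex.

**Shape 2** — `<path>` cubic bezier, stroke `#0000ff` → score (S450, F2056). Control points (SVG): P0=(87.08,20.62), P1=(72.22,11.66), P2=(56.25,109.58), P3=(71.62,91.19); sampled at t=k/5. Machine vertices: (87.08,123.78) → (78.29,118.12) → (70.79,97.51) → (66.14,72.69) → (65.90,54.35) → (71.62,53.21). Open path.

**Shape 3** — `<path>` quadratic bezier, stroke `#0000ff` → score (S450, F2056). Control points (SVG): P0=(104.04,68.79), P1=(105.75,83.43), P2=(75.73,93.42); sampled at t=k/5. Machine vertices: (104.04,75.61) → (103.45,69.94) → (100.33,64.64) → (94.67,59.72) → (86.47,55.16) → (75.73,50.98). Open path.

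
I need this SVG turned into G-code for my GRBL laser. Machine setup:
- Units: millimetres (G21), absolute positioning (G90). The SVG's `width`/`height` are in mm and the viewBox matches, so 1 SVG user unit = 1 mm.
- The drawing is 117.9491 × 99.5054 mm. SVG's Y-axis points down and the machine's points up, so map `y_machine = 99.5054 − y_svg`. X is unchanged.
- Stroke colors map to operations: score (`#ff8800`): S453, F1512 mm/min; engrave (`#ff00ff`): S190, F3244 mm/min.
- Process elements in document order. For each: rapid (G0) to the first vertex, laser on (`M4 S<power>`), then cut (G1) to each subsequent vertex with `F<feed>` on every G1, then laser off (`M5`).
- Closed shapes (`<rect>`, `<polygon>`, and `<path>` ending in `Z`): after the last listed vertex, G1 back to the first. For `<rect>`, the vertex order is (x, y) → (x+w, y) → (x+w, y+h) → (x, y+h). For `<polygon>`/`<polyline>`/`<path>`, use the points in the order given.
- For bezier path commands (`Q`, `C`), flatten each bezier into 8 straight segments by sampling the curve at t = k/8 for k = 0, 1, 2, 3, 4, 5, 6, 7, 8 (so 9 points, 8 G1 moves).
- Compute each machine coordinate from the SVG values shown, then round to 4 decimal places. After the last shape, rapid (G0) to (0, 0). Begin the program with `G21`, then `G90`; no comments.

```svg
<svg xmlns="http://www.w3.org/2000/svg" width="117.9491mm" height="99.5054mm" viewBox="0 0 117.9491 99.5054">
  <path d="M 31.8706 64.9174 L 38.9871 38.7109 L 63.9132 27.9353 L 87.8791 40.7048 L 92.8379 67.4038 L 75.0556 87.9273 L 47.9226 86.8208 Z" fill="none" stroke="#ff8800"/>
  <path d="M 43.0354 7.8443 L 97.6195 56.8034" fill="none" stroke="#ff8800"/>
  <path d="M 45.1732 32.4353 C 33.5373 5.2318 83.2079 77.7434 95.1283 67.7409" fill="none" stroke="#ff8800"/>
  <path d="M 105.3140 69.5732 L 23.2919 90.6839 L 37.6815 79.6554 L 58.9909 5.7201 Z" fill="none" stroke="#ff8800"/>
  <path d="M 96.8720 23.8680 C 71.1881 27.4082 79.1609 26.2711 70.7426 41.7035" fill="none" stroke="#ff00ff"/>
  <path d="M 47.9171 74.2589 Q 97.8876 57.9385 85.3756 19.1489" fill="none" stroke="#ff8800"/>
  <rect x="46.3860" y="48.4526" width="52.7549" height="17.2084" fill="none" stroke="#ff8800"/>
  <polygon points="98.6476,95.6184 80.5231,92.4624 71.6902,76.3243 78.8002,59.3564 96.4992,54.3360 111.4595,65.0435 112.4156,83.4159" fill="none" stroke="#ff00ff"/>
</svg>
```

G21
G90
G0 X31.8706 Y34.5880
M4 S453
G1 X38.9871 Y60.7945 F1512
G1 X63.9132 Y71.5701 F1512
G1 X87.8791 Y58.8006 F1512
G1 X92.8379 Y32.1016 F1512
G1 X75.0556 Y11.5781 F1512
G1 X47.9226 Y12.6846 F1512
G1 X31.8706 Y34.5880 F1512
M5
G0 X43.0354 Y91.6611
M4 S453
G1 X97.6195 Y42.7020 F1512
M5
G0 X45.1732 Y67.0701
M4 S453
G1 X43.4900 Y72.9532 F1512
G1 X46.3935 Y71.6235 F1512
G1 X52.7228 Y65.2165 F1512
G1 X61.3171 Y55.8677 F1512
G1 X71.0157 Y45.7126 F1512
G1 X80.6576 Y36.8867 F1512
G1 X89.0821 Y31.5255 F1512
G1 X95.1283 Y31.7645 F1512
M5
G0 X105.3140 Y29.9322
M4 S453
G1 X23.2919 Y8.8215 F1512
G1 X37.6815 Y19.8500 F1512
G1 X58.9909 Y93.7853 F1512
G1 X105.3140 Y29.9322 F1512
M5
G0 X96.8720 Y75.6374
M4 S190
G1 X88.7204 Y74.4876 F3244
G1 X83.1377 Y73.5273 F3244
G1 X79.5373 Y72.5075 F3244
G1 X77.3327 Y71.1792 F3244
G1 X75.9374 Y69.2935 F3244
G1 X74.7650 Y66.6014 F3244
G1 X73.2289 Y62.8539 F3244
G1 X70.7426 Y57.8019 F3244
M5
G0 X47.9171 Y25.2465
M4 S453
G1 X59.4334 Y29.6777 F1512
G1 X68.9972 Y34.8110 F1512
G1 X76.6084 Y40.6465 F1512
G1 X82.2670 Y47.1842 F1512
G1 X85.9730 Y54.4240 F1512
G1 X87.7264 Y62.3660 F1512
G1 X87.5273 Y71.0102 F1512
G1 X85.3756 Y80.3565 F1512
M5
G0 X46.3860 Y51.0528
M4 S453
G1 X99.1409 Y51.0528 F1512
G1 X99.1409 Y33.8444 F1512
G1 X46.3860 Y33.8444 F1512
G1 X46.3860 Y51.0528 F1512
M5
G0 X98.6476 Y3.8870
M4 S190
G1 X80.5231 Y7.0430 F3244
G1 X71.6902 Y23.1811 F3244
G1 X78.8002 Y40.1490 F3244
G1 X96.4992 Y45.1694 F3244
G1 X111.4595 Y34.4619 F3244
G1 X112.4156 Y16.0895 F3244
G1 X98.6476 Y3.8870 F3244
M5
G0 X0.0000 Y0.0000

Since the viewBox matches the mm dimensions, user units are millimetres directly. The only transform is the Y-flip y_m = 99.5054 − y_svg.

Shape 1 is a regular polygon drawn with `<path>`. Its stroke #ff8800 means score at S453, F1512. After flipping Y the toolpath is (31.8706,34.5880) → (38.9871,60.7945) → (63.9132,71.5701) → (87.8791,58.8006) → (92.8379,32.1016) → (75.0556,11.5781) → (47.9226,12.6846) → (31.8706,34.5880), returning to the start.

Shape 2 is a line segment drawn with `<path>`. Its stroke #ff8800 means score at S453, F1512. After flipping Y the toolpath is (43.0354,91.6611) → (97.6195,42.7020).

Shape 3 is a cubic bezier drawn with `<path>`. Its stroke #ff8800 means score at S453, F1512. After flipping Y the toolpath is (45.1732,67.0701) → (43.4900,72.9532) → (46.3935,71.6235) → (52.7228,65.2165) → (61.3171,55.8677) → (71.0157,45.7126) → (80.6576,36.8867) → (89.0821,31.5255) → (95.1283,31.7645).

Shape 4 is a closed polygon drawn with `<path>`. Its stroke #ff8800 means score at S453, F1512. After flipping Y the toolpath is (105.3140,29.9322) → (23.2919,8.8215) → (37.6815,19.8500) → (58.9909,93.7853) → (105.3140,29.9322), returning to the start.

Shape 5 is a cubic bezier drawn with `<path>`. Its stroke #ff00ff means engrave at S190, F3244. After flipping Y the toolpath is (96.8720,75.6374) → (88.7204,74.4876) → (83.1377,73.5273) → (79.5373,72.5075) → (77.3327,71.1792) → (75.9374,69.2935) → (74.7650,66.6014) → (73.2289,62.8539) → (70.7426,57.8019).

Shape 6 is a quadratic bezier drawn with `<path>`. Its stroke #ff8800 means score at S453, F1512. After flipping Y the toolpath is (47.9171,25.2465) → (59.4334,29.6777) → (68.9972,34.8110) → (76.6084,40.6465) → (82.2670,47.1842) → (85.9730,54.4240) → (87.7264,62.3660) → (87.5273,71.0102) → (85.3756,80.3565).

Shape 7 is a rectangle drawn with `<rect>`. Its stroke #ff8800 means score at S453, F1512. After flipping Y the toolpath is (46.3860,51.0528) → (99.1409,51.0528) → (99.1409,33.8444) → (46.3860,33.8444) → (46.3860,51.0528), returning to the start.

Shape 8 is a regular polygon drawn with `<polygon>`. Its stroke #ff00ff means engrave at S190, F3244. After flipping Y the toolpath is (98.6476,3.8870) → (80.5231,7.0430) → (71.6902,23.1811) → (78.8002,40.1490) → (96.4992,45.1694) → (111.4595,34.4619) → (112.4156,16.0895) → (98.6476,3.8870), returning to the start.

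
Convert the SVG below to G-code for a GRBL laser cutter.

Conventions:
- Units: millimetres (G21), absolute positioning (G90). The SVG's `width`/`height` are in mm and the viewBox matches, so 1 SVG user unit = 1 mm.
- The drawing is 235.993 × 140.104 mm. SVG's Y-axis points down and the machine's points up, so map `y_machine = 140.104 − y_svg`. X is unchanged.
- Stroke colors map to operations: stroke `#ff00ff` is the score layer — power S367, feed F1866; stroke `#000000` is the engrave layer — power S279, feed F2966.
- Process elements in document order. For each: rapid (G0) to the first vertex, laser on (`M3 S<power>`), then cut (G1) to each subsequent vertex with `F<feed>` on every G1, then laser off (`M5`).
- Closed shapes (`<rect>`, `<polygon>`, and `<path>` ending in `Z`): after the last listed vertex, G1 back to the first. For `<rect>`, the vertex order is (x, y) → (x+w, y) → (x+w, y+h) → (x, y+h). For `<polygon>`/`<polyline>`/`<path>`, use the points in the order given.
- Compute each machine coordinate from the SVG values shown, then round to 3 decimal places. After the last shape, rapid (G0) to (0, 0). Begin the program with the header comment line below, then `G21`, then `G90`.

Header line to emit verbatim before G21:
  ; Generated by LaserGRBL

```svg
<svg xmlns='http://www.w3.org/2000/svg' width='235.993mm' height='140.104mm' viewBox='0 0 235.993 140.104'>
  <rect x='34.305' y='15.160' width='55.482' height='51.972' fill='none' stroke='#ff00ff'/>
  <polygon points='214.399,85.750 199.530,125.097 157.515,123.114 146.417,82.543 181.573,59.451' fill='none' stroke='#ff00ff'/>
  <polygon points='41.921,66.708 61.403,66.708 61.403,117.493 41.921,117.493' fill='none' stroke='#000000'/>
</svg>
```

; Generated by LaserGRBL
G21
G90
G0 X34.305 Y124.944
M3 S367
G1 X89.787 Y124.944 F1866
G1 X89.787 Y72.972 F1866
G1 X34.305 Y72.972 F1866
G1 X34.305 Y124.944 F1866
M5
G0 X214.399 Y54.354
M3 S367
G1 X199.530 Y15.007 F1866
G1 X157.515 Y16.990 F1866
G1 X146.417 Y57.561 F1866
G1 X181.573 Y80.653 F1866
G1 X214.399 Y54.354 F1866
M5
G0 X41.921 Y73.396
M3 S279
G1 X61.403 Y73.396 F2966
G1 X61.403 Y22.611 F2966
G1 X41.921 Y22.611 F2966
G1 X41.921 Y73.396 F2966
M5
G0 X0.000 Y0.000

1 u = 1 mm; y_m = 140.104 − y.

[1] `<rect>` rectangle, #ff00ff→score S367 F1866: (34.305,124.944) → (89.787,124.944) → (89.787,72.972) → (34.305,72.972) → (34.305,124.944) (closed)

[2] `<polygon>` regular polygon, #ff00ff→score S367 F1866: (214.399,54.354) → (199.530,15.007) → (157.515,16.990) → (146.417,57.561) → (181.573,80.653) → (214.399,54.354) (closed)

[3] `<polygon>` rectangle, #000000→engrave S279 F2966: (41.921,73.396) → (61.403,73.396) → (61.403,22.611) → (41.921,22.611) → (41.921,73.396) (closed)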